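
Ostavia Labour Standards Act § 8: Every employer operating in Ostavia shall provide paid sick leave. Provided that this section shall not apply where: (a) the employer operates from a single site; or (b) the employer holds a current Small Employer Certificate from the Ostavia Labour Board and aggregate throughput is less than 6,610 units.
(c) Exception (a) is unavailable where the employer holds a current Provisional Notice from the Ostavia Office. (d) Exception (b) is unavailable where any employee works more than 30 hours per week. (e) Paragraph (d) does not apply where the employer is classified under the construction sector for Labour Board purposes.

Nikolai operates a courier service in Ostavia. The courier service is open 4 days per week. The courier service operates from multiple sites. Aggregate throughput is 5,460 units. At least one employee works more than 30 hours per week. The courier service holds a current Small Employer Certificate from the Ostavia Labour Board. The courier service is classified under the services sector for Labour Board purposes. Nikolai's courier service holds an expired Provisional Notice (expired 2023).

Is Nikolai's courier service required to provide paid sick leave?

Yes — Nikolai's courier service must provide paid sick leave.

Exception (a) does not apply: the employer operates from multiple sites.
All of (b)'s requirements are met (a current Small Employer Certificate is held; aggregate throughput is 5,460 units, less than the 6,610 units limit). But applying paragraphs (d)–(e): (d) is engaged — at least one employee exceeds 30 hours/week. (e), which would lift (d), is not triggered — the courier service is classified under the services sector. So (b) is unavailable.
No exception applies. The general rule governs.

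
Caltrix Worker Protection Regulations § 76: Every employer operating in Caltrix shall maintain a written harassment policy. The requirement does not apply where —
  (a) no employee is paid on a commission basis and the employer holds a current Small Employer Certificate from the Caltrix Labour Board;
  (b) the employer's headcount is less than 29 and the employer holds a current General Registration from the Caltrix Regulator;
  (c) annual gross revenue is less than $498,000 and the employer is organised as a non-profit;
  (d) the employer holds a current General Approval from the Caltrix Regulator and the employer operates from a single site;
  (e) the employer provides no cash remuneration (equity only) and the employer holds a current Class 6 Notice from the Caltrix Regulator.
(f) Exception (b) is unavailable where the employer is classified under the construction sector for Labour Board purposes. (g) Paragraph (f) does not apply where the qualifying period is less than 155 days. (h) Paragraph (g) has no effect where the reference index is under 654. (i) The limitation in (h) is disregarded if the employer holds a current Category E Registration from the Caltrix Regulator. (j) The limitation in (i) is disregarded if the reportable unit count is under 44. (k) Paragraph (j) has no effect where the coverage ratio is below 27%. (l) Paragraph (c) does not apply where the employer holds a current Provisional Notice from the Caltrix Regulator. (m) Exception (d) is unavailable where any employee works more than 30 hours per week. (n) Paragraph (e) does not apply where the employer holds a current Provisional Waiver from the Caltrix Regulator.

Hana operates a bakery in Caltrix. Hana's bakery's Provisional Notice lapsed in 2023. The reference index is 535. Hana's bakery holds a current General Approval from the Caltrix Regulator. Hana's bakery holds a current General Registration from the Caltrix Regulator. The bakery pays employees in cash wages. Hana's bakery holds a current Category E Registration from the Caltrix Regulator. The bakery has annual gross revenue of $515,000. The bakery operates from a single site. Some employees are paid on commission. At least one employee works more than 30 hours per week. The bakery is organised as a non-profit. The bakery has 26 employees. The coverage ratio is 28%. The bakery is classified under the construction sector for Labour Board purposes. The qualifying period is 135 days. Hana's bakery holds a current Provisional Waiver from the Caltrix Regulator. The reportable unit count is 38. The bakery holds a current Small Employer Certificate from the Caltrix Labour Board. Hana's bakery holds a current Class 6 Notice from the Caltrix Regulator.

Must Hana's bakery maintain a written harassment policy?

Yes — Hana's bakery must maintain a written harassment policy.

Exception (a) does not apply: some employees are paid on commission.
Exception (b)'s conditions are all satisfied: the employer's headcount is 26, less than the 29 limit; a current General Registration is held. However, paragraphs (f)–(k) must be considered: (f) is triggered — the bakery is classified under the construction sector. (g) would limit (f) — the qualifying period is 135 days, less than the 155 days limit — but (h) sets (g) aside: (h) applies — the reference index is 535, under the 654 limit. (i) is triggered (a current Category E Registration is held), but is itself disapplied by (j): (j) operates against (i): the reportable unit count is 38, under the 44 limit. (k), which would lift (j), is inapplicable — the coverage ratio is 28%, not below 27%. So (b) is unavailable.
Exception (c) fails — annual gross revenue is $515,000, not less than $498,000.
Exception (d) is satisfied on its face — a current General Approval is held; the employer operates from a single site. But applying paragraph (m): (m) operates — at least one employee exceeds 30 hours/week. (d) is therefore removed.
Exception (e) fails — employees are paid cash wages.
Every exception is unavailable, so the rule governs.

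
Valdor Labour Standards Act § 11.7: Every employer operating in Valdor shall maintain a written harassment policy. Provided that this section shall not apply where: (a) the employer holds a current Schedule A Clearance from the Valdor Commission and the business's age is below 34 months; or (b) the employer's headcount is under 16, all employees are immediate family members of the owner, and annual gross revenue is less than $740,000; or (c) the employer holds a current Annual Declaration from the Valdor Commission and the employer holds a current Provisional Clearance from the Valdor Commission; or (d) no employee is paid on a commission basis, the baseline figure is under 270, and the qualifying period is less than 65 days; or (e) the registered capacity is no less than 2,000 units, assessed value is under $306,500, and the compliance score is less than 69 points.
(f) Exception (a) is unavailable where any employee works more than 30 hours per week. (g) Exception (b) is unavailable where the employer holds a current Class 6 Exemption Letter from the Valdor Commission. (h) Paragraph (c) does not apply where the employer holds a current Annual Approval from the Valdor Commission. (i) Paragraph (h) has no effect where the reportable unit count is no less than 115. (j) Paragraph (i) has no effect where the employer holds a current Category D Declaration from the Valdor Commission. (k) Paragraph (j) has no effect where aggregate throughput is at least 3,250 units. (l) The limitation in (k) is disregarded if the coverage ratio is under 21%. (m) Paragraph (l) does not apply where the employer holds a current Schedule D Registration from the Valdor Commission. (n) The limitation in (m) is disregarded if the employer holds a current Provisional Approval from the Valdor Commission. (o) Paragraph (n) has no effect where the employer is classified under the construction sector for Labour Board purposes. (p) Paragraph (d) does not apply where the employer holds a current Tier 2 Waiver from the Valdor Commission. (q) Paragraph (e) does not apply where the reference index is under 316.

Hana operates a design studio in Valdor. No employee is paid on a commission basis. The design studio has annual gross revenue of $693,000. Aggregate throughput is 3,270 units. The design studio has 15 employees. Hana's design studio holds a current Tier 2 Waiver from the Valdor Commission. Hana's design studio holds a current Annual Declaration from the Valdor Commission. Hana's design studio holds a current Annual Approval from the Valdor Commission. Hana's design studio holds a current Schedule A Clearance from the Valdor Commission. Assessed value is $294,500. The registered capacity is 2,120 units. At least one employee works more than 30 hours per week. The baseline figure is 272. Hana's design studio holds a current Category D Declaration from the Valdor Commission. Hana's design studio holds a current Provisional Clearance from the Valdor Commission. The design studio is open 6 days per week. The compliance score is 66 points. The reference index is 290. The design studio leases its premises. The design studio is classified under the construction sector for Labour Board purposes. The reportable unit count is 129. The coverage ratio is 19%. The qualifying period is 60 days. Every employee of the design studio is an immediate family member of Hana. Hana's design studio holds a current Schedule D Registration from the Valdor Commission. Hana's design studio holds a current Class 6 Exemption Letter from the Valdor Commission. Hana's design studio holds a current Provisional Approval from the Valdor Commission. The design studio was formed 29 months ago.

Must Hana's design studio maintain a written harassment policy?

Exception (a) is satisfied on its face — a current Schedule A Clearance is held; the business's age is 29 months, below the 34 months limit. However, paragraph (f) must be considered: (f) operates against (a): at least one employee exceeds 30 hours/week. (a) is therefore removed.
Exception (b)'s conditions are all satisfied: the employer's headcount is 15, under the 16 limit; every employee is an immediate family member; annual gross revenue is $693,000, less than the $740,000 limit. However, paragraph (g) must be considered: (g) is engaged — a current Class 6 Exemption Letter is held. (b) is therefore removed.
Exception (c)'s conditions are all satisfied: a current Annual Declaration is held; a current Provisional Clearance is held. Under paragraphs (h)–(o): (h) is engaged (a current Annual Approval is held), but is overridden by (i): (i) is triggered — the reportable unit count is 129, meeting the 115 threshold. (j) is triggered (a current Category D Declaration is held), but is overridden by (k): (k) operates against (j): aggregate throughput is 3,270 units, meeting the 3,250 units threshold. (l) is engaged (the coverage ratio is 19%, under the 21% limit), but yields to (m): (m) is engaged — a current Schedule D Registration is held. (n) would limit (m) — a current Provisional Approval is held — but (o) sets (n) aside: (o) operates against (n): the design studio is classified under the construction sector. So (c) applies.
Exception (d) does not apply: the baseline figure is 272, not under 270.
Exception (e)'s conditions are all satisfied: the registered capacity is 2,120 units, meeting the 2,000 units threshold; assessed value is $294,500, under the $306,500 limit; the compliance score is 66 points, less than the 69 points limit. But applying paragraph (q): (q) operates against (e): the reference index is 290, under the 316 limit. (e) is therefore removed.

No — exception (c) applies; Hana's design studio is not required to maintain a written harassment policy.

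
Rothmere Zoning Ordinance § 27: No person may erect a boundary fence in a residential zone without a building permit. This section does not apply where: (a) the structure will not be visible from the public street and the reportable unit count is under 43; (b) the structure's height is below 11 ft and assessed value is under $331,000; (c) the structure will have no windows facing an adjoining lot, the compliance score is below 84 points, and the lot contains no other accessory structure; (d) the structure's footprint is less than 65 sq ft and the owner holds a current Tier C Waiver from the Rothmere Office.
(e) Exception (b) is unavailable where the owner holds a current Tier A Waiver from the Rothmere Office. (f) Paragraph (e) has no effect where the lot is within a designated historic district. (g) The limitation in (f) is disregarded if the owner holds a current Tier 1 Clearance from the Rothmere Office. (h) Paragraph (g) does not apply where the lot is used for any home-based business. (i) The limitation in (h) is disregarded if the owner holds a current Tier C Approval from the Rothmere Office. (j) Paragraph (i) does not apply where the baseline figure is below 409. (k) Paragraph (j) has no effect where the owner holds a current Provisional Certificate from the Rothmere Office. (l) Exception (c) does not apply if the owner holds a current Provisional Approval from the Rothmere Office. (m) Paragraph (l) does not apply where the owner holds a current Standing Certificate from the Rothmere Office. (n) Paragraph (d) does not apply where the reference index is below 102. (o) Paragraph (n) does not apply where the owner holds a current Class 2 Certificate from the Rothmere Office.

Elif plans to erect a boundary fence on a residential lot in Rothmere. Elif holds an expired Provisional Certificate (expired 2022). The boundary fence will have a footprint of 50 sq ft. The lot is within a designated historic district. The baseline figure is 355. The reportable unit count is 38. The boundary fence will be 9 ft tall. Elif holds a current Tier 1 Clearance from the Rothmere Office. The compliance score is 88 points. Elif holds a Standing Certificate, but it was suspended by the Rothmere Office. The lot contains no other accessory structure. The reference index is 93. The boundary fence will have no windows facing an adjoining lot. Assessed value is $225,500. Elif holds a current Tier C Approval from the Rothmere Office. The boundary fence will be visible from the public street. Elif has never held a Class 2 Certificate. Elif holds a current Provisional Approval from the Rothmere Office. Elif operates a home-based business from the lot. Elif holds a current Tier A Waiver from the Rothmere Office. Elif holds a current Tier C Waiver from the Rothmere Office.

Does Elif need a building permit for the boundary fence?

No — exception (b) applies; Elif does not need a building permit.

Exception (a) requires that the structure will not be visible from the public street; but the structure will be visible from the street, so (a) is unavailable.
Exception (b): the structure's height is 9 ft, below the 11 ft limit; assessed value is $225,500, under the $331,000 limit — every condition holds. Applying paragraphs (e)–(k): (e) would limit (b) — a current Tier A Waiver is held — but (f) sets (e) aside: (f) operates against (e): the lot is in a historic district. (g) would limit (f) — a current Tier 1 Clearance is held — but (h) sets (g) aside: (h) operates against (g): a home-based business operates on the lot. (i) is engaged (a current Tier C Approval is held), but is set aside by (j): (j) operates against (i): the baseline figure is 355, below the 409 limit. (k) is not engaged (the Provisional Certificate is not current), so (j) stands. Exception (b) stands.
Exception (c) requires that the compliance score is below 84 points; but the compliance score is 88 points, not below 84 points, so (c) is unavailable.
All of (d)'s requirements are met (the structure's footprint is 50 sq ft, less than the 65 sq ft limit; a current Tier C Waiver is held). However, paragraphs (n)–(o) must be considered: (n) is engaged — the reference index is 93, below the 102 limit. (o) is not engaged (no current Class 2 Certificate is held), so (n) stands. Exception (d) does not apply.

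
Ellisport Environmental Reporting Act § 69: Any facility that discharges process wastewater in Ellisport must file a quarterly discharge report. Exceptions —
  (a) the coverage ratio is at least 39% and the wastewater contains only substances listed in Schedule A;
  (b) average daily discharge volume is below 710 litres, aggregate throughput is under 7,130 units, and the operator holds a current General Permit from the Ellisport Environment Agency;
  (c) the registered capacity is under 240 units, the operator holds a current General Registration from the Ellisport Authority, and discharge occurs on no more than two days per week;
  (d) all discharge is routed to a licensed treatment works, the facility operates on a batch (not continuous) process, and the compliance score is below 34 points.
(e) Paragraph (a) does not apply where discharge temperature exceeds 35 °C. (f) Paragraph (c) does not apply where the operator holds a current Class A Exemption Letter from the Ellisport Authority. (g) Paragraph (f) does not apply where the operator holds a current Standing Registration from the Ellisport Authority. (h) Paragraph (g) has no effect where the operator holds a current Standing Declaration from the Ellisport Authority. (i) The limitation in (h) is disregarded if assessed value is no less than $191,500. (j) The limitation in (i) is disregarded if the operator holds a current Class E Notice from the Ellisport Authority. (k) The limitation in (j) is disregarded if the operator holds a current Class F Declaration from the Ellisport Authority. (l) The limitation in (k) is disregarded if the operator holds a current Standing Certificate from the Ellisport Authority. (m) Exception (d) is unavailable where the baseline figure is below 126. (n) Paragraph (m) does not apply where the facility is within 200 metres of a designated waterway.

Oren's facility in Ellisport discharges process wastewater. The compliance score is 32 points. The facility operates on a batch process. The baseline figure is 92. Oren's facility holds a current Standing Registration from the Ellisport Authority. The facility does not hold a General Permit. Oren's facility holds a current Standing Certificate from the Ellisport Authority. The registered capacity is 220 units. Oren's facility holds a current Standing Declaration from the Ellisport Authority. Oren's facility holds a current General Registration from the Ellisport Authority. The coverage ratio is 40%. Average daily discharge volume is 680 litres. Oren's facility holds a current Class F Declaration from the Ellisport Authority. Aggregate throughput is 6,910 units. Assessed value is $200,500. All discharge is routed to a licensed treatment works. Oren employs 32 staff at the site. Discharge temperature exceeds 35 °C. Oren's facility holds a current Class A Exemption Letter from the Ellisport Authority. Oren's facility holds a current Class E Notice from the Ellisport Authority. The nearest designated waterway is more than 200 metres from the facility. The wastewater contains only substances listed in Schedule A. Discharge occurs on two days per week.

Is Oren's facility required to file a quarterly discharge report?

Exception (a): the coverage ratio is 40%, meeting the 39% threshold; the wastewater is Schedule-A-only — every condition holds. But: (e) operates against (a): discharge temperature exceeds 35 °C. So (a) is unavailable.
Exception (b) fails — no General Permit is held.
Exception (c)'s conditions are all satisfied: the registered capacity is 220 units, under the 240 units limit; a current General Registration is held; discharge occurs on no more than two days per week. However, paragraphs (f)–(l) must be considered: (f) operates — a current Class A Exemption Letter is held. (g) is triggered (a current Standing Registration is held), but is set aside by (h): (h) operates against (g): a current Standing Declaration is held. (i) applies (assessed value is $200,500, meeting the $191,500 threshold), but is itself disapplied by (j): (j) applies — a current Class E Notice is held. (k) is triggered (a current Class F Declaration is held), but is displaced by (l): (l) operates — a current Standing Certificate is held. (c) is therefore removed.
Exception (d) is satisfied on its face — discharge is routed to a licensed treatment works; the facility operates on a batch process; the compliance score is 32 points, below the 34 points limit. However, paragraphs (m)–(n) must be considered: (m) operates against (d): the baseline figure is 92, below the 126 limit. (n) is inapplicable (the facility is more than 200 m from any designated waterway), so (m) stands. Exception (d) does not apply.
No exception displaces § 69.

Yes — Oren's facility must file a quarterly discharge report.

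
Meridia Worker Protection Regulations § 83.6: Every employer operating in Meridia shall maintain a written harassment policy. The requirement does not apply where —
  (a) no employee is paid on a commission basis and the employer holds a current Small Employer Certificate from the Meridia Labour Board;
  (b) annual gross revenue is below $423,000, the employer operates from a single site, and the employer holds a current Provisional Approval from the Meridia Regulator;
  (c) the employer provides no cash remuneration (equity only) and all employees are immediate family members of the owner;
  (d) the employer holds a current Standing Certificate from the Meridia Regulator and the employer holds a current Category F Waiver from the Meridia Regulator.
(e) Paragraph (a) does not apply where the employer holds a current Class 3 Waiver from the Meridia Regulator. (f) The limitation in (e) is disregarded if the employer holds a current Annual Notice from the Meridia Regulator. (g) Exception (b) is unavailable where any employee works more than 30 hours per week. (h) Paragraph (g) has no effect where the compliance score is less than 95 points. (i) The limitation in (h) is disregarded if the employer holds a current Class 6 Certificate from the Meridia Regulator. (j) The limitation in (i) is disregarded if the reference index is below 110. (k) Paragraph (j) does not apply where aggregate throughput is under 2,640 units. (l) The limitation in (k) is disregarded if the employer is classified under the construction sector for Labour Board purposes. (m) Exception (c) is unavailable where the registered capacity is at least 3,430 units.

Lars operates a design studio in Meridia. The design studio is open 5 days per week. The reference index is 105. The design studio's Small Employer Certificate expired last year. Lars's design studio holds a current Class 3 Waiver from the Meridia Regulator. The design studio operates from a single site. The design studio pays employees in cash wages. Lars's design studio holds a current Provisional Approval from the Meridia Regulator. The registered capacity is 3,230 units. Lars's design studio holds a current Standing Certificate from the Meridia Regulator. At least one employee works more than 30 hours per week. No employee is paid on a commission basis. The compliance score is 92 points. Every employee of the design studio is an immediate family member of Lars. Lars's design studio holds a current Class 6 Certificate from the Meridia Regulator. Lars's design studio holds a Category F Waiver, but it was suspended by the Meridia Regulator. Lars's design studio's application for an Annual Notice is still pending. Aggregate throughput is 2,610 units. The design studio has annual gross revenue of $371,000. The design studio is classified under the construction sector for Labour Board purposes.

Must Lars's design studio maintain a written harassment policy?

No — exception (b) applies; Lars's design studio is not required to maintain a written harassment policy.

Exception (a) does not apply: the Small Employer Certificate has expired.
Exception (b) is satisfied on its face — annual gross revenue is $371,000, below the $423,000 limit; the employer operates from a single site; a current Provisional Approval is held. Applying paragraphs (g)–(l): (g) would limit (b) — at least one employee exceeds 30 hours/week — but (h) sets (g) aside: (h) is engaged — the compliance score is 92 points, less than the 95 points limit. (i) would limit (h) — a current Class 6 Certificate is held — but (j) sets (i) aside: (j) operates against (i): the reference index is 105, below the 110 limit. (k) would limit (j) — aggregate throughput is 2,610 units, under the 2,640 units limit — but (l) sets (k) aside: (l) is triggered — the design studio is classified under the construction sector. (b) remains available.
Exception (c) requires that the employer provides no cash remuneration (equity only); but employees are paid cash wages, so (c) is unavailable.
Exception (d) does not apply: no current Category F Waiver is held.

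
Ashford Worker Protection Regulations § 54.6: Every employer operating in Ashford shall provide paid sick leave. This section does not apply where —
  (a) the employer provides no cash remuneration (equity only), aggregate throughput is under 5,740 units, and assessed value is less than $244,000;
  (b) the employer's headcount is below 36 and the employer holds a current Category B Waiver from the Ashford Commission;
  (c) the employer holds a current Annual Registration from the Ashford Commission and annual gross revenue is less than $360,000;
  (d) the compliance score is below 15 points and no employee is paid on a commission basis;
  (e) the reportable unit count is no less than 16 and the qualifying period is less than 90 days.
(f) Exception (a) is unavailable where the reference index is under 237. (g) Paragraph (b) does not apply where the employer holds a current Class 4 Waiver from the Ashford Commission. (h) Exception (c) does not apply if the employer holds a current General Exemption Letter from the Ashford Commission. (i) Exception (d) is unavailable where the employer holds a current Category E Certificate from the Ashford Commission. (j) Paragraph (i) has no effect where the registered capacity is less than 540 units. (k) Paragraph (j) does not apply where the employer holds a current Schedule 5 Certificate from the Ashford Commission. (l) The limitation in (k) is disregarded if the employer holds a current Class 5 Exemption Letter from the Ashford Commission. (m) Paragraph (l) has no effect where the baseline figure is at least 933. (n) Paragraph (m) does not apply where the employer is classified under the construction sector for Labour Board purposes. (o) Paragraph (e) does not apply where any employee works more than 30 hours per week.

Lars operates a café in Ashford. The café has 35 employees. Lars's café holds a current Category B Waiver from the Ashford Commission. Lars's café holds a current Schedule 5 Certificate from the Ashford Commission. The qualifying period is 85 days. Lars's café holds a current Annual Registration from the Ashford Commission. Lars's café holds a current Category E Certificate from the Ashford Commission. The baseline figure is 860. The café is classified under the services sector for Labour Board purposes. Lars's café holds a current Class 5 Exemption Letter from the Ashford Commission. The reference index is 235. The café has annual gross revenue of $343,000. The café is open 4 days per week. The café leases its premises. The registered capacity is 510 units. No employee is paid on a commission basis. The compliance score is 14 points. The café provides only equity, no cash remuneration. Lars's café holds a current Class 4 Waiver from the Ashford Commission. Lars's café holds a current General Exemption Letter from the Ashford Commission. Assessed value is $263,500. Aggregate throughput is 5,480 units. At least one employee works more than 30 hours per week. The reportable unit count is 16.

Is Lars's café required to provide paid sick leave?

Exception (a) does not apply: assessed value is $263,500, not less than $244,000.
Exception (b)'s conditions are all satisfied: the employer's headcount is 35, below the 36 limit; a current Category B Waiver is held. However, paragraph (g) must be considered: (g) operates against (b): a current Class 4 Waiver is held. (b) is therefore removed.
Exception (c) is satisfied on its face — a current Annual Registration is held; annual gross revenue is $343,000, less than the $360,000 limit. However, paragraph (h) must be considered: (h) operates against (c): a current General Exemption Letter is held. Exception (c) does not apply.
All of (d)'s requirements are met (the compliance score is 14 points, below the 15 points limit; no employee is paid on commission). Under paragraphs (i)–(n): (i) would limit (d) — a current Category E Certificate is held — but (j) sets (i) aside: (j) operates against (i): the registered capacity is 510 units, less than the 540 units limit. (k) applies (a current Schedule 5 Certificate is held), but is displaced by (l): (l) is triggered — a current Class 5 Exemption Letter is held. (m), which would lift (l), is not engaged — the baseline figure is 860, short of 933. So (d) applies.
Exception (e): the reportable unit count is 16, meeting the 16 threshold; the qualifying period is 85 days, less than the 90 days limit — every condition holds. But: (o) operates against (e): at least one employee exceeds 30 hours/week. (e) is therefore removed.

No — exception (d) applies; Lars's café is not required to provide paid sick leave.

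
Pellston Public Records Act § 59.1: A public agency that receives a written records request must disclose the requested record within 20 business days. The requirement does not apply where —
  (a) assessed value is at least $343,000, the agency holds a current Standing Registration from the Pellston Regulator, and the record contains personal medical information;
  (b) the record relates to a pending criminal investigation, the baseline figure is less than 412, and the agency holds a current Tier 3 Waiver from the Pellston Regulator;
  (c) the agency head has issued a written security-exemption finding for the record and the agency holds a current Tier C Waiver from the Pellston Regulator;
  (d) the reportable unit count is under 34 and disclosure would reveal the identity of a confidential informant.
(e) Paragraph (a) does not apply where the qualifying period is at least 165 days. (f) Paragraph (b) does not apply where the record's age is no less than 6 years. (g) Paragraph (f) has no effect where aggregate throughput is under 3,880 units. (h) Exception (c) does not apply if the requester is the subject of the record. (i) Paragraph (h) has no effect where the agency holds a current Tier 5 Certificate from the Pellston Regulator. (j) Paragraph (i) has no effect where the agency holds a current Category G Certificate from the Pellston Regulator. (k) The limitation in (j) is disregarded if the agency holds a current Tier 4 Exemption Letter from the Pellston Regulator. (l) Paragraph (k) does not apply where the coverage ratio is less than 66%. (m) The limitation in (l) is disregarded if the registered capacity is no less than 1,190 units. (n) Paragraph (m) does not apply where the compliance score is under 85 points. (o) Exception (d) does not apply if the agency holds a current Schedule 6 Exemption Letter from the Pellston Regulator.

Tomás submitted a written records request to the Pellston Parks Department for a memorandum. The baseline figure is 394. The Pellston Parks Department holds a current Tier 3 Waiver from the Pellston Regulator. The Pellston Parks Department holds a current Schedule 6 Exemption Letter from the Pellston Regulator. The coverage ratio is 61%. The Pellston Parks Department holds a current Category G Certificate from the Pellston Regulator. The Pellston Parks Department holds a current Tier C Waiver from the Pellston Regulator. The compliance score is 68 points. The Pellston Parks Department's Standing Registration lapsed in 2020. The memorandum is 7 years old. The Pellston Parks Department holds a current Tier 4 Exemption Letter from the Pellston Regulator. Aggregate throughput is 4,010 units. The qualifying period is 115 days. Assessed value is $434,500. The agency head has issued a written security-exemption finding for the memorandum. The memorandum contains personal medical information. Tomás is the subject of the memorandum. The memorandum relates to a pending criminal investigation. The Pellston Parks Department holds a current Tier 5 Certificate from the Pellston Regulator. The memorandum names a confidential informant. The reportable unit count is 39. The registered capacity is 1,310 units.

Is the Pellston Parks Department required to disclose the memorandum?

Exception (a) does not apply: there is no Standing Registration in force.
All of (b)'s requirements are met (the memorandum relates to a pending investigation; the baseline figure is 394, less than the 412 limit; a current Tier 3 Waiver is held). Turning to paragraphs (f)–(g): (f) operates against (b): the record's age is 7 years, meeting the 6 years threshold. (g), which would lift (f), is not engaged — aggregate throughput is 4,010 units, not under 3,880 units. (b) is therefore removed.
All of (c)'s requirements are met (a written security-exemption finding has been issued; a current Tier C Waiver is held). Turning to paragraphs (h)–(n): (h) operates against (c): Tomás is the subject of the memorandum. (i) would limit (h) — a current Tier 5 Certificate is held — but (j) sets (i) aside: (j) operates against (i): a current Category G Certificate is held. (k) would limit (j) — a current Tier 4 Exemption Letter is held — but (l) sets (k) aside: (l) applies — the coverage ratio is 61%, less than the 66% limit. (m) would limit (l) — the registered capacity is 1,310 units, meeting the 1,190 units threshold — but (n) sets (m) aside: (n) operates against (m): the compliance score is 68 points, under the 85 points limit. (c) is therefore removed.
Exception (d) fails — the reportable unit count is 39, not under 34.
None of the exceptions is available; § 59.1 applies in full.

Yes — the Pellston Parks Department must disclose the memorandum.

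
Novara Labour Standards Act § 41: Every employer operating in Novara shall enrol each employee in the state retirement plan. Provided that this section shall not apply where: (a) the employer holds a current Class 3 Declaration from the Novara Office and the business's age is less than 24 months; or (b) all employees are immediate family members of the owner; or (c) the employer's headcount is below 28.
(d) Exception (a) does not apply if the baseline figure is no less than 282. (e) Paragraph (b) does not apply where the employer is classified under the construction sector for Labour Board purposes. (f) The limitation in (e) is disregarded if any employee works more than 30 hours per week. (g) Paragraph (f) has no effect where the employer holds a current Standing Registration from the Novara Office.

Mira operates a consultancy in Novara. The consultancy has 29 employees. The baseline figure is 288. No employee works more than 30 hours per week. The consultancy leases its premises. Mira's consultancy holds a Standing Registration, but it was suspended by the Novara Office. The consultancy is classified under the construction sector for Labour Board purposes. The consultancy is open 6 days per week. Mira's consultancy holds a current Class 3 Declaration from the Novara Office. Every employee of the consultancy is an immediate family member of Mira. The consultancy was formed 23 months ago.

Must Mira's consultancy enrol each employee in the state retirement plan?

Exception (a)'s conditions are all satisfied: a current Class 3 Declaration is held; the business's age is 23 months, less than the 24 months limit. But: (d) operates against (a): the baseline figure is 288, meeting the 282 threshold. Exception (a) does not apply.
Exception (b) is satisfied on its face — every employee is an immediate family member. But: (e) operates against (b): the consultancy is classified under the construction sector. (f), which would lift (e), is not triggered — no employee exceeds 30 hours/week. Exception (b) does not apply.
Exception (c) fails — the employer's headcount is 29, not below 28.
No exception is made out. Mira's consultancy falls within the general rule.

Yes — Mira's consultancy must enrol each employee in the state retirement plan.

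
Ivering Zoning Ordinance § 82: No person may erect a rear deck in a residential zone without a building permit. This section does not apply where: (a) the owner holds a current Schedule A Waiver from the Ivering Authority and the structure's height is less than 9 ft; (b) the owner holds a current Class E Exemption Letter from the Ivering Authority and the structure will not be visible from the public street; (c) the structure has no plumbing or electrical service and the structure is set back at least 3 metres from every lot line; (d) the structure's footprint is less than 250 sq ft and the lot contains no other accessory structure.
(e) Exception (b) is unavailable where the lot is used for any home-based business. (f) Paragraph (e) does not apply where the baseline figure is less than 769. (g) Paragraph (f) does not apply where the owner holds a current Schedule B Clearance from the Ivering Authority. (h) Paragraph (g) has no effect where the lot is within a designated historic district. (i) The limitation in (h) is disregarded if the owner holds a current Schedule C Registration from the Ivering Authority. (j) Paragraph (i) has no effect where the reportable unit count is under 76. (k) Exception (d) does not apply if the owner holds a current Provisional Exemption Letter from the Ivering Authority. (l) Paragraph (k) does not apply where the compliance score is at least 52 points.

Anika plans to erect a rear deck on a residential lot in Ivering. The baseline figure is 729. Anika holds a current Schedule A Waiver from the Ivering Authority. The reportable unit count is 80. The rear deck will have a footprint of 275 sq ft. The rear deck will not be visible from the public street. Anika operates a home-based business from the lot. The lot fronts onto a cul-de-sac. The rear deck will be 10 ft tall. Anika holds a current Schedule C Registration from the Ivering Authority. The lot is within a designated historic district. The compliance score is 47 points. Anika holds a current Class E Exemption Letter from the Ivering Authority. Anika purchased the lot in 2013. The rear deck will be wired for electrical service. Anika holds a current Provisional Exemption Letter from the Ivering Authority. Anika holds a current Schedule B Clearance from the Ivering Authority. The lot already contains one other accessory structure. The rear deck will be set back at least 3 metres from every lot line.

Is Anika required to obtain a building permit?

Exception (a) does not apply: the structure's height is 10 ft, not less than 9 ft.
All of (b)'s requirements are met (a current Class E Exemption Letter is held; the structure will not be visible from the street). However, paragraphs (e)–(j) must be considered: (e) operates against (b): a home-based business operates on the lot. (f) would limit (e) — the baseline figure is 729, less than the 769 limit — but (g) sets (f) aside: (g) is engaged — a current Schedule B Clearance is held. (h) would limit (g) — the lot is in a historic district — but (i) sets (h) aside: (i) operates against (h): a current Schedule C Registration is held. (j) does not operate here (the reportable unit count is 80, not under 76), so (i) stands. (b) is therefore removed.
Exception (c) requires that the structure has no plumbing or electrical service; but electrical service is planned, so (c) is unavailable.
Exception (d) does not apply: the structure's footprint is 275 sq ft, not less than 250 sq ft.
No exception displaces § 82.

Yes — Anika must obtain a building permit.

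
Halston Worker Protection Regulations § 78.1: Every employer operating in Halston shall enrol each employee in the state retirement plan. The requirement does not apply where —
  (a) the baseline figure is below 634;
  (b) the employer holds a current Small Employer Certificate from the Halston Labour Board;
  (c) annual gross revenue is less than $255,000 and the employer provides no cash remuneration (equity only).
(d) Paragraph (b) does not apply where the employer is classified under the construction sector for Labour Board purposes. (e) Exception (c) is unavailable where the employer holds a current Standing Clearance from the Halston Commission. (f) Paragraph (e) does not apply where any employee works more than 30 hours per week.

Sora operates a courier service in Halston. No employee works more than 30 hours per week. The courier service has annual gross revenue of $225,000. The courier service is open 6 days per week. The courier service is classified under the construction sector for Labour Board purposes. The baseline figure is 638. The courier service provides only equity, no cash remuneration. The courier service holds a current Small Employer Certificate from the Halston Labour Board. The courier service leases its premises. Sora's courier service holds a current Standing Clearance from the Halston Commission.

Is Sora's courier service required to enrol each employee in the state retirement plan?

Yes — Sora's courier service must enrol each employee in the state retirement plan.

Exception (a) does not apply: the baseline figure is 638, not below 634.
Exception (b): a current Small Employer Certificate is held — every condition holds. Turning to paragraph (d): (d) operates against (b): the courier service is classified under the construction sector. (b) is therefore removed.
Exception (c) is satisfied on its face — annual gross revenue is $225,000, less than the $255,000 limit; remuneration is equity-only. Turning to paragraphs (e)–(f): (e) is engaged — a current Standing Clearance is held. (f), which would lift (e), does not operate here — no employee exceeds 30 hours/week. So (c) is unavailable.
No exception displaces § 78.1.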